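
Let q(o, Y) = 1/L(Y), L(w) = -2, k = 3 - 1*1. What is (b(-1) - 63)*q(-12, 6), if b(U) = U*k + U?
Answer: 33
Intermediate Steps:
k = 2 (k = 3 - 1 = 2)
b(U) = 3*U (b(U) = U*2 + U = 2*U + U = 3*U)
q(o, Y) = -½ (q(o, Y) = 1/(-2) = -½)
(b(-1) - 63)*q(-12, 6) = (3*(-1) - 63)*(-½) = (-3 - 63)*(-½) = -66*(-½) = 33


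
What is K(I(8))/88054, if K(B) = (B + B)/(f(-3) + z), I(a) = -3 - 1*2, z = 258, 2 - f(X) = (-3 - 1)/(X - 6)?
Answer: -45/102847072 ≈ -4.3754e-7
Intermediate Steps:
f(X) = 2 + 4/(-6 + X) (f(X) = 2 - (-3 - 1)/(X - 6) = 2 - (-4)/(-6 + X) = 2 + 4/(-6 + X))
I(a) = -5 (I(a) = -3 - 2 = -5)
K(B) = 9*B/1168 (K(B) = (B + B)/(2*(-4 - 3)/(-6 - 3) + 258) = (2*B)/(2*(-7)/(-9) + 258) = (2*B)/(2*(-⅑)*(-7) + 258) = (2*B)/(14/9 + 258) = (2*B)/(2336/9) = 9*(2*B)/2336 = 9*B/1168)
K(I(8))/88054 = ((9/1168)*(-5))/88054 = -45/1168*1/88054 = -45/102847072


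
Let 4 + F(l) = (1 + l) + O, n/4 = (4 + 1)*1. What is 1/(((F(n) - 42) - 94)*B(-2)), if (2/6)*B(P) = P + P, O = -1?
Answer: 1/1440 ≈ 0.00069444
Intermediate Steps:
n = 20 (n = 4*((4 + 1)*1) = 4*(5*1) = 4*5 = 20)
B(P) = 6*P (B(P) = 3*(P + P) = 3*(2*P) = 6*P)
F(l) = -4 + l (F(l) = -4 + ((1 + l) - 1) = -4 + l)
1/(((F(n) - 42) - 94)*B(-2)) = 1/((((-4 + 20) - 42) - 94)*(6*(-2))) = 1/(((16 - 42) - 94)*(-12)) = 1/((-26 - 94)*(-12)) = 1/(-120*(-12)) = 1/1440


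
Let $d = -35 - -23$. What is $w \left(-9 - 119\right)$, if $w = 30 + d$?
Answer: $-2304$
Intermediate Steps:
$d = -12$ ($d = -35 + 23 = -12$)
$w = 18$ ($w = 30 - 12 = 18$)
$w \left(-9 - 119\right) = 18 \left(-9 - 119\right) = 18 \left(-128\right) = -2304$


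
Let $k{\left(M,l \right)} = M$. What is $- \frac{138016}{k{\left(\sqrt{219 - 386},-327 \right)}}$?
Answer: $\frac{138016 i \sqrt{167}}{167} \approx 10680.0 i$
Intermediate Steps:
$- \frac{138016}{k{\left(\sqrt{219 - 386},-327 \right)}} = - \frac{138016}{\sqrt{219 - 386}} = - \frac{138016}{\sqrt{-167}} = - \frac{138016}{i \sqrt{167}} = - 138016 \left(- \frac{i \sqrt{167}}{167}\right) = \frac{138016 i \sqrt{167}}{167}$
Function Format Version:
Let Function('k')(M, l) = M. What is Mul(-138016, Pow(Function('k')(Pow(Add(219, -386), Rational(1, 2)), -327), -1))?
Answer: Mul(Rational(138016, 167), I, Pow(167, Rational(1, 2))) ≈ Mul(10680., I)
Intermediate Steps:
Mul(-138016, Pow(Function('k')(Pow(Add(219, -386), Rational(1, 2)), -327), -1)) = Mul(-138016, Pow(Pow(Add(219, -386), Rational(1, 2)), -1)) = Mul(-138016, Pow(Pow(-167, Rational(1, 2)), -1)) = Mul(-138016, Pow(Mul(I, Pow(167, Rational(1, 2))), -1)) = Mul(-138016, Mul(Rational(-1, 167), I, Pow(167, Rational(1, 2)))) = Mul(Rational(138016, 167), I, Pow(167, Rational(1, 2)))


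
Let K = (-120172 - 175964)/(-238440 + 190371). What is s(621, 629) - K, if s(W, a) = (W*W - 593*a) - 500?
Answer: 64828200/5341 ≈ 12138.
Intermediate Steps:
s(W, a) = -500 + W**2 - 593*a (s(W, a) = (W**2 - 593*a) - 500 = -500 + W**2 - 593*a)
K = 32904/5341 (K = -296136/(-48069) = -296136*(-1/48069) = 32904/5341 ≈ 6.1606)
s(621, 629) - K = (-500 + 621**2 - 593*629) - 1*32904/5341 = (-500 + 385641 - 372997) - 32904/5341 = 12144 - 32904/5341 = 64828200/5341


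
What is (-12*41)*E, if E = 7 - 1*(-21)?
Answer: -13776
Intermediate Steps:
E = 28 (E = 7 + 21 = 28)
(-12*41)*E = -12*41*28 = -492*28 = -13776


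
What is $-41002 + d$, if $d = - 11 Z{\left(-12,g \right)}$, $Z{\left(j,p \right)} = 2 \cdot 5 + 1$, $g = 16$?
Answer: $-41123$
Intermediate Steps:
$Z{\left(j,p \right)} = 11$ ($Z{\left(j,p \right)} = 10 + 1 = 11$)
$d = -121$ ($d = \left(-11\right) 11 = -121$)
$-41002 + d = -41002 - 121 = -41123$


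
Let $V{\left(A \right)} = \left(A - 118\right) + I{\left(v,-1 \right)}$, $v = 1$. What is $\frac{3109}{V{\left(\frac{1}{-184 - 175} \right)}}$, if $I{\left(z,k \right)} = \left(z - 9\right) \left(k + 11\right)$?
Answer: $- \frac{1116131}{71083} \approx -15.702$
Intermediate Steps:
$I{\left(z,k \right)} = \left(-9 + z\right) \left(11 + k\right)$
$V{\left(A \right)} = -198 + A$ ($V{\left(A \right)} = \left(A - 118\right) - 80 = \left(-118 + A\right) + \left(-99 + 9 + 11 - 1\right) = \left(-118 + A\right) - 80 = -198 + A$)
$\frac{3109}{V{\left(\frac{1}{-184 - 175} \right)}} = \frac{3109}{-198 + \frac{1}{-184 - 175}} = \frac{3109}{-198 + \frac{1}{-359}} = \frac{3109}{-198 - \frac{1}{359}} = \frac{3109}{- \frac{71083}{359}} = 3109 \left(- \frac{359}{71083}\right) = - \frac{1116131}{71083}$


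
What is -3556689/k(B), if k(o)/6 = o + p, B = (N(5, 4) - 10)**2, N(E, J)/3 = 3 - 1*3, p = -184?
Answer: 1185563/168 ≈ 7056.9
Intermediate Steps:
N(E, J) = 0 (N(E, J) = 3*(3 - 1*3) = 3*(3 - 3) = 3*0 = 0)
B = 100 (B = (0 - 10)**2 = (-10)**2 = 100)
k(o) = -1104 + 6*o (k(o) = 6*(o - 184) = 6*(-184 + o) = -1104 + 6*o)
-3556689/k(B) = -3556689/(-1104 + 6*100) = -3556689/(-1104 + 600) = -3556689/(-504) = -3556689*(-1/504) = 1185563/168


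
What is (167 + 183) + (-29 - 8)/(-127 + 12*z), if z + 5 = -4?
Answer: 82287/235 ≈ 350.16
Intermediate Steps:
z = -9 (z = -5 - 4 = -9)
(167 + 183) + (-29 - 8)/(-127 + 12*z) = (167 + 183) + (-29 - 8)/(-127 + 12*(-9)) = 350 - 37/(-127 - 108) = 350 - 37/(-235) = 350 - 37*(-1/235) = 350 + 37/235 = 82287/235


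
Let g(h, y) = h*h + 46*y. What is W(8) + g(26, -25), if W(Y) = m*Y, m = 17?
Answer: -338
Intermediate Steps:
W(Y) = 17*Y
g(h, y) = h² + 46*y
W(8) + g(26, -25) = 17*8 + (26² + 46*(-25)) = 136 + (676 - 1150) = 136 - 474 = -338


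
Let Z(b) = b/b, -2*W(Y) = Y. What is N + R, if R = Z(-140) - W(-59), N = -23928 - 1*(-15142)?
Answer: -17629/2 ≈ -8814.5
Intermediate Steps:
N = -8786 (N = -23928 + 15142 = -8786)
W(Y) = -Y/2
Z(b) = 1
R = -57/2 (R = 1 - (-1)*(-59)/2 = 1 - 1*59/2 = 1 - 59/2 = -57/2 ≈ -28.500)
N + R = -8786 - 57/2 = -17629/2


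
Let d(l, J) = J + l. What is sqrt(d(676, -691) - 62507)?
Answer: I*sqrt(62522) ≈ 250.04*I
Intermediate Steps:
sqrt(d(676, -691) - 62507) = sqrt((-691 + 676) - 62507) = sqrt(-15 - 62507) = sqrt(-62522) = I*sqrt(62522)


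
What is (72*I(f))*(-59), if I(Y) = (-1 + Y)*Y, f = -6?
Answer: -178416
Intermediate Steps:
I(Y) = Y*(-1 + Y)
(72*I(f))*(-59) = (72*(-6*(-1 - 6)))*(-59) = (72*(-6*(-7)))*(-59) = (72*42)*(-59) = 3024*(-59) = -178416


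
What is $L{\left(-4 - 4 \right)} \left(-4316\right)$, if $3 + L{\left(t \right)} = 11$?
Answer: $-34528$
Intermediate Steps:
$L{\left(t \right)} = 8$ ($L{\left(t \right)} = -3 + 11 = 8$)
$L{\left(-4 - 4 \right)} \left(-4316\right) = 8 \left(-4316\right) = -34528$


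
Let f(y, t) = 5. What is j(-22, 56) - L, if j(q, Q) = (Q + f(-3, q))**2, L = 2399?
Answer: 1322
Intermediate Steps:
j(q, Q) = (5 + Q)**2 (j(q, Q) = (Q + 5)**2 = (5 + Q)**2)
j(-22, 56) - L = (5 + 56)**2 - 1*2399 = 61**2 - 2399 = 3721 - 2399 = 1322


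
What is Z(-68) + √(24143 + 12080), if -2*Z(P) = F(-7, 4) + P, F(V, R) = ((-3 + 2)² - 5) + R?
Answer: 34 + √36223 ≈ 224.32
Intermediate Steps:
F(V, R) = -4 + R (F(V, R) = ((-1)² - 5) + R = (1 - 5) + R = -4 + R)
Z(P) = -P/2 (Z(P) = -((-4 + 4) + P)/2 = -(0 + P)/2 = -P/2)
Z(-68) + √(24143 + 12080) = -½*(-68) + √(24143 + 12080) = 34 + √36223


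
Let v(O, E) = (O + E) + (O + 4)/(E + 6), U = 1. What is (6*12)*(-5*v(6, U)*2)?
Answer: -42480/7 ≈ -6068.6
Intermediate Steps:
v(O, E) = E + O + (4 + O)/(6 + E) (v(O, E) = (E + O) + (4 + O)/(6 + E) = E + O + (4 + O)/(6 + E))
(6*12)*(-5*v(6, U)*2) = (6*12)*(-5*(4 + 1² + 6*1 + 7*6 + 1*6)/(6 + 1)*2) = 72*(-5*(4 + 1 + 6 + 42 + 6)/7*2) = 72*(-5*59/7*2) = 72*(-295/7*2) = 72*(-590/7) = -42480/7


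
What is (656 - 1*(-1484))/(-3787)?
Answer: -2140/3787 ≈ -0.56509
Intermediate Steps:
(656 - 1*(-1484))/(-3787) = (656 + 1484)*(-1/3787) = 2140*(-1/3787) = -2140/3787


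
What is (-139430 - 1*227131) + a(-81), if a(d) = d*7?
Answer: -367128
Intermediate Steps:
a(d) = 7*d
(-139430 - 1*227131) + a(-81) = (-139430 - 1*227131) + 7*(-81) = (-139430 - 227131) - 567 = -366561 - 567 = -367128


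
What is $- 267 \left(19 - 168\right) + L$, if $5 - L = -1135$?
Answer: $40923$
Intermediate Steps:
$L = 1140$ ($L = 5 - -1135 = 5 + 1135 = 1140$)
$- 267 \left(19 - 168\right) + L = - 267 \left(19 - 168\right) + 1140 = \left(-267\right) \left(-149\right) + 1140 = 39783 + 1140 = 40923$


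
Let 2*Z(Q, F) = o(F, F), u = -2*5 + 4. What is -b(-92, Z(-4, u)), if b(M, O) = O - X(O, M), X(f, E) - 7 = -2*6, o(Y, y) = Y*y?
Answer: -23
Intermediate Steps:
u = -6 (u = -10 + 4 = -6)
Z(Q, F) = F²/2 (Z(Q, F) = (F*F)/2 = F²/2)
X(f, E) = -5 (X(f, E) = 7 - 2*6 = 7 - 12 = -5)
b(M, O) = 5 + O (b(M, O) = O - 1*(-5) = O + 5 = 5 + O)
-b(-92, Z(-4, u)) = -(5 + (½)*(-6)²) = -(5 + (½)*36) = -(5 + 18) = -1*23 = -23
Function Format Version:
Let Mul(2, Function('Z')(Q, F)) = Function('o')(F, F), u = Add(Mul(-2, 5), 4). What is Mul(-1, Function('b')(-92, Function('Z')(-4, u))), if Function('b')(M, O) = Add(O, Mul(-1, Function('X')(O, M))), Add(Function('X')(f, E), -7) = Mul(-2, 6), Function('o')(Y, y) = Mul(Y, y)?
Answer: -23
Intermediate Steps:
u = -6 (u = Add(-10, 4) = -6)
Function('Z')(Q, F) = Mul(Rational(1, 2), Pow(F, 2)) (Function('Z')(Q, F) = Mul(Rational(1, 2), Mul(F, F)) = Mul(Rational(1, 2), Pow(F, 2)))
Function('X')(f, E) = -5 (Function('X')(f, E) = Add(7, Mul(-2, 6)) = Add(7, -12) = -5)
Function('b')(M, O) = Add(5, O) (Function('b')(M, O) = Add(O, Mul(-1, -5)) = Add(O, 5) = Add(5, O))
Mul(-1, Function('b')(-92, Function('Z')(-4, u))) = Mul(-1, Add(5, Mul(Rational(1, 2), Pow(-6, 2)))) = Mul(-1, Add(5, Mul(Rational(1, 2), 36))) = Mul(-1, Add(5, 18)) = Mul(-1, 23) = -23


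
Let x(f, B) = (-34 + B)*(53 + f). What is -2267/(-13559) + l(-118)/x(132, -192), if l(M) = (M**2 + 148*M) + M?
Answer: 72191046/283450895 ≈ 0.25469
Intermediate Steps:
l(M) = M**2 + 149*M
-2267/(-13559) + l(-118)/x(132, -192) = -2267/(-13559) + (-118*(149 - 118))/(-1802 - 34*132 + 53*(-192) - 192*132) = -2267*(-1/13559) + (-118*31)/(-1802 - 4488 - 10176 - 25344) = 2267/13559 - 3658/(-41810) = 2267/13559 - 3658*(-1/41810) = 2267/13559 + 1829/20905 = 72191046/283450895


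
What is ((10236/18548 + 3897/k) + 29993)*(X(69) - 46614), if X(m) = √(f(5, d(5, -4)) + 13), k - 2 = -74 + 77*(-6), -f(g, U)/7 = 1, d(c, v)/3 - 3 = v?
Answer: -576853711692459/412693 + 24750234337*√6/825386 ≈ -1.3977e+9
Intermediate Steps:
d(c, v) = 9 + 3*v
f(g, U) = -7 (f(g, U) = -7*1 = -7)
k = -534 (k = 2 + (-74 + 77*(-6)) = 2 + (-74 - 462) = 2 - 536 = -534)
X(m) = √6 (X(m) = √(-7 + 13) = √6)
((10236/18548 + 3897/k) + 29993)*(X(69) - 46614) = ((10236/18548 + 3897/(-534)) + 29993)*(√6 - 46614) = ((10236*(1/18548) + 3897*(-1/534)) + 29993)*(-46614 + √6) = ((2559/4637 - 1299/178) + 29993)*(-46614 + √6) = (-5567961/825386 + 29993)*(-46614 + √6) = 24750234337*(-46614 + √6)/825386 = -576853711692459/412693 + 24750234337*√6/825386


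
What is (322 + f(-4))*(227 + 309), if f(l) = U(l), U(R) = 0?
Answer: 172592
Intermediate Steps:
f(l) = 0
(322 + f(-4))*(227 + 309) = (322 + 0)*(227 + 309) = 322*536 = 172592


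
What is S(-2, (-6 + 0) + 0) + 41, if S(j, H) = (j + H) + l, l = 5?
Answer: 38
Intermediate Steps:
S(j, H) = 5 + H + j (S(j, H) = (j + H) + 5 = (H + j) + 5 = 5 + H + j)
S(-2, (-6 + 0) + 0) + 41 = (5 + ((-6 + 0) + 0) - 2) + 41 = (5 + (-6 + 0) - 2) + 41 = (5 - 6 - 2) + 41 = -3 + 41 = 38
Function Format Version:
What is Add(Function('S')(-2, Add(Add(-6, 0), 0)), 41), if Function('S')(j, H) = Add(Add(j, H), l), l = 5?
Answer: 38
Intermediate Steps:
Function('S')(j, H) = Add(5, H, j) (Function('S')(j, H) = Add(Add(j, H), 5) = Add(Add(H, j), 5) = Add(5, H, j))
Add(Function('S')(-2, Add(Add(-6, 0), 0)), 41) = Add(Add(5, Add(Add(-6, 0), 0), -2), 41) = Add(Add(5, Add(-6, 0), -2), 41) = Add(Add(5, -6, -2), 41) = Add(-3, 41) = 38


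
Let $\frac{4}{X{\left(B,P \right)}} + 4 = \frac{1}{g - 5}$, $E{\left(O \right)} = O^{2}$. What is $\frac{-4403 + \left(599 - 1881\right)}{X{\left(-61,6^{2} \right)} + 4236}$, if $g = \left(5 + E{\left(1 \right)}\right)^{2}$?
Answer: $- \frac{699255}{520904} \approx -1.3424$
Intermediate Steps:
$g = 36$ ($g = \left(5 + 1^{2}\right)^{2} = \left(5 + 1\right)^{2} = 6^{2} = 36$)
$X{\left(B,P \right)} = - \frac{124}{123}$ ($X{\left(B,P \right)} = \frac{4}{-4 + \frac{1}{36 - 5}} = \frac{4}{-4 + \frac{1}{31}} = \frac{4}{- \frac{123}{31}} = 4 \left(- \frac{31}{123}\right) = - \frac{124}{123}$)
$\frac{-4403 + \left(599 - 1881\right)}{X{\left(-61,6^{2} \right)} + 4236} = \frac{-4403 + \left(599 - 1881\right)}{- \frac{124}{123} + 4236} = \frac{-4403 + \left(599 - 1881\right)}{\frac{520904}{123}} = \left(-4403 + \left(599 - 1881\right)\right) \frac{123}{520904} = \left(-4403 - 1282\right) \frac{123}{520904} = \left(-5685\right) \frac{123}{520904} = - \frac{699255}{520904}$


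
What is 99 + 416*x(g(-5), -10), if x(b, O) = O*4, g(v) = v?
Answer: -16541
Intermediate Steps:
x(b, O) = 4*O
99 + 416*x(g(-5), -10) = 99 + 416*(4*(-10)) = 99 + 416*(-40) = 99 - 16640 = -16541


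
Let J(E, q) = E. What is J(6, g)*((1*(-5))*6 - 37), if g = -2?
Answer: -402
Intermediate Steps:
J(6, g)*((1*(-5))*6 - 37) = 6*((1*(-5))*6 - 37) = 6*(-5*6 - 37) = 6*(-30 - 37) = 6*(-67) = -402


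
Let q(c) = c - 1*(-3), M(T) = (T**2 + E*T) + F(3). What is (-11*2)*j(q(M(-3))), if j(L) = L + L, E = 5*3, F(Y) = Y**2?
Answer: 1056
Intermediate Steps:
E = 15
M(T) = 9 + T**2 + 15*T (M(T) = (T**2 + 15*T) + 3**2 = (T**2 + 15*T) + 9 = 9 + T**2 + 15*T)
q(c) = 3 + c (q(c) = c + 3 = 3 + c)
j(L) = 2*L
(-11*2)*j(q(M(-3))) = (-11*2)*(2*(3 + (9 + (-3)**2 + 15*(-3)))) = -44*(3 + (9 + 9 - 45)) = -44*(3 - 27) = -44*(-24) = -22*(-48) = 1056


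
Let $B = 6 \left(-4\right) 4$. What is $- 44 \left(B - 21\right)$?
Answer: $5148$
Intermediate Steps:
$B = -96$ ($B = \left(-24\right) 4 = -96$)
$- 44 \left(B - 21\right) = - 44 \left(-96 - 21\right) = \left(-44\right) \left(-117\right) = 5148$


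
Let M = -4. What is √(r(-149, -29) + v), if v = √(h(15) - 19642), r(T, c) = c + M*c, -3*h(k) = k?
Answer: √(87 + 3*I*√2183) ≈ 11.224 + 6.2439*I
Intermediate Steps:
h(k) = -k/3
r(T, c) = -3*c (r(T, c) = c - 4*c = -3*c)
v = 3*I*√2183 (v = √(-⅓*15 - 19642) = √(-5 - 19642) = √(-19647) = 3*I*√2183 ≈ 140.17*I)
√(r(-149, -29) + v) = √(-3*(-29) + 3*I*√2183) = √(87 + 3*I*√2183)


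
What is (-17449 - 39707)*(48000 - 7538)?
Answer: -2312646072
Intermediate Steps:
(-17449 - 39707)*(48000 - 7538) = -57156*40462 = -2312646072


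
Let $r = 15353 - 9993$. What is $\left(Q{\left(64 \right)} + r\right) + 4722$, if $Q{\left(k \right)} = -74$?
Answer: $10008$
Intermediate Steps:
$r = 5360$ ($r = 15353 - 9993 = 5360$)
$\left(Q{\left(64 \right)} + r\right) + 4722 = \left(-74 + 5360\right) + 4722 = 5286 + 4722 = 10008$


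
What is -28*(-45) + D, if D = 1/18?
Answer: 22681/18 ≈ 1260.1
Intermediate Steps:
D = 1/18 ≈ 0.055556
-28*(-45) + D = -28*(-45) + 1/18 = 1260 + 1/18 = 22681/18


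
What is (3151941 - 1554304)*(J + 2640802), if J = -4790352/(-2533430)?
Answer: 5344328861206468022/1266715 ≈ 4.2190e+12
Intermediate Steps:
J = 2395176/1266715 (J = -4790352*(-1/2533430) = 2395176/1266715 ≈ 1.8909)
(3151941 - 1554304)*(J + 2640802) = (3151941 - 1554304)*(2395176/1266715 + 2640802) = 1597637*(3345145900606/1266715) = 5344328861206468022/1266715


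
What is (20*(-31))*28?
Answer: -17360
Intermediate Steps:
(20*(-31))*28 = -620*28 = -17360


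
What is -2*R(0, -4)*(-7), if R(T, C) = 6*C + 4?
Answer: -280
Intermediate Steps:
R(T, C) = 4 + 6*C
-2*R(0, -4)*(-7) = -2*(4 + 6*(-4))*(-7) = -2*(4 - 24)*(-7) = -2*(-20)*(-7) = 40*(-7) = -280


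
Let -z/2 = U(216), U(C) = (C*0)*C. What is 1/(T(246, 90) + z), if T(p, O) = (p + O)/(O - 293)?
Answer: -29/48 ≈ -0.60417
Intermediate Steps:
T(p, O) = (O + p)/(-293 + O)
U(C) = 0 (U(C) = 0*C = 0)
z = 0 (z = -2*0 = 0)
1/(T(246, 90) + z) = 1/((90 + 246)/(-293 + 90) + 0) = 1/(336/(-203) + 0) = 1/(-1/203*336 + 0) = 1/(-48/29 + 0) = 1/(-48/29) = -29/48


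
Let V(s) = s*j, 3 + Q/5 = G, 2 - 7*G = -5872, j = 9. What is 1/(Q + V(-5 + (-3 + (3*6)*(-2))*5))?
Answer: 7/16665 ≈ 0.00042004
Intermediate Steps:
G = 5874/7 (G = 2/7 - ⅐*(-5872) = 2/7 + 5872/7 = 5874/7 ≈ 839.14)
Q = 29265/7 (Q = -15 + 5*(5874/7) = -15 + 29370/7 = 29265/7 ≈ 4180.7)
V(s) = 9*s (V(s) = s*9 = 9*s)
1/(Q + V(-5 + (-3 + (3*6)*(-2))*5)) = 1/(29265/7 + 9*(-5 + (-3 + (3*6)*(-2))*5)) = 1/(29265/7 + 9*(-5 + (-3 + 18*(-2))*5)) = 1/(29265/7 + 9*(-5 + (-3 - 36)*5)) = 1/(29265/7 + 9*(-5 - 39*5)) = 1/(29265/7 + 9*(-5 - 195)) = 1/(29265/7 + 9*(-200)) = 1/(29265/7 - 1800) = 1/(16665/7) = 7/16665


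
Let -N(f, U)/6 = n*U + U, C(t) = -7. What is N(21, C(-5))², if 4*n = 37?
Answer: 741321/4 ≈ 1.8533e+5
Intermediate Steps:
n = 37/4 (n = (¼)*37 = 37/4 ≈ 9.2500)
N(f, U) = -123*U/2 (N(f, U) = -6*(37*U/4 + U) = -123*U/2)
N(21, C(-5))² = (-123/2*(-7))² = (861/2)² = 741321/4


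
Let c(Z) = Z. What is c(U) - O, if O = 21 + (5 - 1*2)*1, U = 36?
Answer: 12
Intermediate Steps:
O = 24 (O = 21 + (5 - 2)*1 = 21 + 3*1 = 21 + 3 = 24)
c(U) - O = 36 - 1*24 = 36 - 24 = 12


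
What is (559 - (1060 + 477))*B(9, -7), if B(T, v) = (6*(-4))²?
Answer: -563328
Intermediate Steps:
B(T, v) = 576 (B(T, v) = (-24)² = 576)
(559 - (1060 + 477))*B(9, -7) = (559 - (1060 + 477))*576 = (559 - 1*1537)*576 = (559 - 1537)*576 = -978*576 = -563328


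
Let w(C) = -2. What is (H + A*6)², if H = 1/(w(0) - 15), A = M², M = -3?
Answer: 840889/289 ≈ 2909.6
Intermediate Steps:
A = 9 (A = (-3)² = 9)
H = -1/17 (H = 1/(-2 - 15) = 1/(-17) = -1/17 ≈ -0.058824)
(H + A*6)² = (-1/17 + 9*6)² = (-1/17 + 54)² = (917/17)² = 840889/289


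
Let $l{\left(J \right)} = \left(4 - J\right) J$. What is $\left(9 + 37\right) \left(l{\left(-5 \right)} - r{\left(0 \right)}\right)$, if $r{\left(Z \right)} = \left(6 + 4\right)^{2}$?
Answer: $-6670$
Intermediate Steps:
$l{\left(J \right)} = J \left(4 - J\right)$
$r{\left(Z \right)} = 100$ ($r{\left(Z \right)} = 10^{2} = 100$)
$\left(9 + 37\right) \left(l{\left(-5 \right)} - r{\left(0 \right)}\right) = \left(9 + 37\right) \left(- 5 \left(4 - -5\right) - 100\right) = 46 \left(- 5 \left(4 + 5\right) - 100\right) = 46 \left(\left(-5\right) 9 - 100\right) = 46 \left(-45 - 100\right) = 46 \left(-145\right) = -6670$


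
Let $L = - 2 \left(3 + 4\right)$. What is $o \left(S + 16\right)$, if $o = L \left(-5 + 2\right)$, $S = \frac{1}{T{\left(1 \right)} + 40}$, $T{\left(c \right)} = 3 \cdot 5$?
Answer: $\frac{37002}{55} \approx 672.76$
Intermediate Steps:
$T{\left(c \right)} = 15$
$S = \frac{1}{55}$ ($S = \frac{1}{15 + 40} = \frac{1}{55} \approx 0.018182$)
$L = -14$ ($L = \left(-2\right) 7 = -14$)
$o = 42$ ($o = - 14 \left(-5 + 2\right) = \left(-14\right) \left(-3\right) = 42$)
$o \left(S + 16\right) = 42 \left(\frac{1}{55} + 16\right) = 42 \cdot \frac{881}{55} = \frac{37002}{55}$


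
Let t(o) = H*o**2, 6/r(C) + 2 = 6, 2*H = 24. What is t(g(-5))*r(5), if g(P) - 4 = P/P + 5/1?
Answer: 1800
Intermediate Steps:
H = 12 (H = (1/2)*24 = 12)
r(C) = 3/2 (r(C) = 6/(-2 + 6) = 6/4 = 6*(1/4) = 3/2)
g(P) = 10 (g(P) = 4 + (P/P + 5/1) = 4 + (1 + 5*1) = 4 + (1 + 5) = 4 + 6 = 10)
t(o) = 12*o**2
t(g(-5))*r(5) = (12*10**2)*(3/2) = (12*100)*(3/2) = 1200*(3/2) = 1800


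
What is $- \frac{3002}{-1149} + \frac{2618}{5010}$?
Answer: $\frac{3008017}{959415} \approx 3.1353$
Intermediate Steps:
$- \frac{3002}{-1149} + \frac{2618}{5010} = \left(-3002\right) \left(- \frac{1}{1149}\right) + 2618 \cdot \frac{1}{5010} = \frac{3002}{1149} + \frac{1309}{2505} = \frac{3008017}{959415}$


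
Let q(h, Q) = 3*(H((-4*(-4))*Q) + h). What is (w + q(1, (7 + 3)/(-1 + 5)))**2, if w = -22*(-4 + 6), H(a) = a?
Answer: 6241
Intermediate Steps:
q(h, Q) = 3*h + 48*Q (q(h, Q) = 3*((-4*(-4))*Q + h) = 3*(16*Q + h) = 3*(h + 16*Q) = 3*h + 48*Q)
w = -44 (w = -22*2 = -44)
(w + q(1, (7 + 3)/(-1 + 5)))**2 = (-44 + (3*1 + 48*((7 + 3)/(-1 + 5))))**2 = (-44 + (3 + 48*(10/4)))**2 = (-44 + (3 + 48*(10*(1/4))))**2 = (-44 + (3 + 48*(5/2)))**2 = (-44 + (3 + 120))**2 = (-44 + 123)**2 = 79**2 = 6241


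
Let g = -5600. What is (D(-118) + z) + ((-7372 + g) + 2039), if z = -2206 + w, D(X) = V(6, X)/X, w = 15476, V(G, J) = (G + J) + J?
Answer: 137998/59 ≈ 2338.9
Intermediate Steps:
V(G, J) = G + 2*J
D(X) = (6 + 2*X)/X
z = 13270 (z = -2206 + 15476 = 13270)
(D(-118) + z) + ((-7372 + g) + 2039) = ((2 + 6/(-118)) + 13270) + ((-7372 - 5600) + 2039) = ((2 + 6*(-1/118)) + 13270) + (-12972 + 2039) = ((2 - 3/59) + 13270) - 10933 = (115/59 + 13270) - 10933 = 783045/59 - 10933 = 137998/59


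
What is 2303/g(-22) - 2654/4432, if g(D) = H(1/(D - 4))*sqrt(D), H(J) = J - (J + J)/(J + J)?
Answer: -1327/2216 + 29939*I*sqrt(22)/297 ≈ -0.59883 + 472.82*I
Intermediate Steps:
H(J) = -1 + J (H(J) = J - 2*J/(2*J) = J - 2*J*1/(2*J) = J - 1*1 = J - 1 = -1 + J)
g(D) = sqrt(D)*(-1 + 1/(-4 + D)) (g(D) = (-1 + 1/(D - 4))*sqrt(D) = (-1 + 1/(-4 + D))*sqrt(D) = sqrt(D)*(-1 + 1/(-4 + D)))
2303/g(-22) - 2654/4432 = 2303/((sqrt(-22)*(5 - 1*(-22))/(-4 - 22))) - 2654/4432 = 2303/(((I*sqrt(22))*(5 + 22)/(-26))) - 2654*1/4432 = 2303/(((I*sqrt(22))*(-1/26)*27)) - 1327/2216 = 2303/((-27*I*sqrt(22)/26)) - 1327/2216 = 2303*(13*I*sqrt(22)/297) - 1327/2216 = 29939*I*sqrt(22)/297 - 1327/2216 = -1327/2216 + 29939*I*sqrt(22)/297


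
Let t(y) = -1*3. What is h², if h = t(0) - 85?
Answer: 7744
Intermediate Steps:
t(y) = -3
h = -88 (h = -3 - 85 = -88)
h² = (-88)² = 7744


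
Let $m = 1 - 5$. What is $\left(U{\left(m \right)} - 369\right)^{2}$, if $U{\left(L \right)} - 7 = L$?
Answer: $133956$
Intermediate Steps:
$m = -4$ ($m = 1 - 5 = -4$)
$U{\left(L \right)} = 7 + L$
$\left(U{\left(m \right)} - 369\right)^{2} = \left(\left(7 - 4\right) - 369\right)^{2} = \left(3 - 369\right)^{2} = \left(-366\right)^{2} = 133956$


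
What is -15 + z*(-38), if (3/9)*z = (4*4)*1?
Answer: -1839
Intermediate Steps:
z = 48 (z = 3*((4*4)*1) = 3*(16*1) = 3*16 = 48)
-15 + z*(-38) = -15 + 48*(-38) = -15 - 1824 = -1839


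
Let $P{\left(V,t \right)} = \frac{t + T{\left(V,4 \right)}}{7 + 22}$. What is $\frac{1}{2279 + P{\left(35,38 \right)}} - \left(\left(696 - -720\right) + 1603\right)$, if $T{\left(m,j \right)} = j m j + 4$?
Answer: $- \frac{201346138}{66693} \approx -3019.0$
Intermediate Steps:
$T{\left(m,j \right)} = 4 + m j^{2}$ ($T{\left(m,j \right)} = m j^{2} + 4 = 4 + m j^{2}$)
$P{\left(V,t \right)} = \frac{4}{29} + \frac{t}{29} + \frac{16 V}{29}$ ($P{\left(V,t \right)} = \frac{t + \left(4 + V 4^{2}\right)}{7 + 22} = \frac{t + \left(4 + V 16\right)}{29} = \left(t + \left(4 + 16 V\right)\right) \frac{1}{29} = \left(4 + t + 16 V\right) \frac{1}{29} = \frac{4}{29} + \frac{t}{29} + \frac{16 V}{29}$)
$\frac{1}{2279 + P{\left(35,38 \right)}} - \left(\left(696 - -720\right) + 1603\right) = \frac{1}{2279 + \left(\frac{4}{29} + \frac{1}{29} \cdot 38 + \frac{16}{29} \cdot 35\right)} - \left(\left(696 - -720\right) + 1603\right) = \frac{1}{2279 + \left(\frac{4}{29} + \frac{38}{29} + \frac{560}{29}\right)} - \left(\left(696 + 720\right) + 1603\right) = \frac{1}{2279 + \frac{602}{29}} - \left(1416 + 1603\right) = \frac{1}{\frac{66693}{29}} - 3019 = \frac{29}{66693} - 3019 = - \frac{201346138}{66693}$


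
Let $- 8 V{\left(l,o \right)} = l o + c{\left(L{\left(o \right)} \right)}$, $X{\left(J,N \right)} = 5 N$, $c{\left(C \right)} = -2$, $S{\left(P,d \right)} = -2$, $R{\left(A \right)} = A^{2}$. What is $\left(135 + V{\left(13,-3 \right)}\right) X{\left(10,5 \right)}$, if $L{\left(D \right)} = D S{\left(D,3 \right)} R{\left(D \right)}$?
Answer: $\frac{28025}{8} \approx 3503.1$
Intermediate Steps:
$L{\left(D \right)} = - 2 D^{3}$ ($L{\left(D \right)} = D \left(-2\right) D^{2} = - 2 D D^{2} = - 2 D^{3}$)
$V{\left(l,o \right)} = \frac{1}{4} - \frac{l o}{8}$ ($V{\left(l,o \right)} = - \frac{l o - 2}{8} = - \frac{-2 + l o}{8} = \frac{1}{4} - \frac{l o}{8}$)
$\left(135 + V{\left(13,-3 \right)}\right) X{\left(10,5 \right)} = \left(135 - \left(- \frac{1}{4} + \frac{13}{8} \left(-3\right)\right)\right) 5 \cdot 5 = \left(135 + \left(\frac{1}{4} + \frac{39}{8}\right)\right) 25 = \left(135 + \frac{41}{8}\right) 25 = \frac{1121}{8} \cdot 25 = \frac{28025}{8}$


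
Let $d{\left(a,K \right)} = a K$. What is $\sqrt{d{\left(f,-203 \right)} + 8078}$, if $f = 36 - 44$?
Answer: $21 \sqrt{22} \approx 98.499$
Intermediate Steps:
$f = -8$ ($f = 36 - 44 = -8$)
$d{\left(a,K \right)} = K a$
$\sqrt{d{\left(f,-203 \right)} + 8078} = \sqrt{\left(-203\right) \left(-8\right) + 8078} = \sqrt{1624 + 8078} = \sqrt{9702} = 21 \sqrt{22}$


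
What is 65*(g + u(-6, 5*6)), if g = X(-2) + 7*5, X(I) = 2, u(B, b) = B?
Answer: 2015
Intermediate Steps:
g = 37 (g = 2 + 7*5 = 2 + 35 = 37)
65*(g + u(-6, 5*6)) = 65*(37 - 6) = 65*31 = 2015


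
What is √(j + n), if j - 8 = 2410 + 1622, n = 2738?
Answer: √6778 ≈ 82.329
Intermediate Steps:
j = 4040 (j = 8 + (2410 + 1622) = 8 + 4032 = 4040)
√(j + n) = √(4040 + 2738) = √6778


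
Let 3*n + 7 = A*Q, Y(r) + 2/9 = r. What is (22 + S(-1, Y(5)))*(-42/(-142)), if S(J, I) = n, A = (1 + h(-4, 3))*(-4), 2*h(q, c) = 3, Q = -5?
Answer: 763/71 ≈ 10.746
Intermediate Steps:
h(q, c) = 3/2 (h(q, c) = (1/2)*3 = 3/2)
Y(r) = -2/9 + r
A = -10 (A = (1 + 3/2)*(-4) = (5/2)*(-4) = -10)
n = 43/3 (n = -7/3 + (-10*(-5))/3 = -7/3 + (1/3)*50 = -7/3 + 50/3 = 43/3 ≈ 14.333)
S(J, I) = 43/3
(22 + S(-1, Y(5)))*(-42/(-142)) = (22 + 43/3)*(-42/(-142)) = 109*(-42*(-1/142))/3 = (109/3)*(21/71) = 763/71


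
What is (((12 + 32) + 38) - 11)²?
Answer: 5041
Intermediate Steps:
(((12 + 32) + 38) - 11)² = ((44 + 38) - 11)² = (82 - 11)² = 71² = 5041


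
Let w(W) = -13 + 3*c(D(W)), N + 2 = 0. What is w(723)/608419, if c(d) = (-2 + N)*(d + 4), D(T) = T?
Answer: -8737/608419 ≈ -0.014360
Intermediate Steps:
N = -2 (N = -2 + 0 = -2)
c(d) = -16 - 4*d (c(d) = (-2 - 2)*(d + 4) = -4*(4 + d) = -16 - 4*d)
w(W) = -61 - 12*W (w(W) = -13 + 3*(-16 - 4*W) = -13 + (-48 - 12*W) = -61 - 12*W)
w(723)/608419 = (-61 - 12*723)/608419 = (-61 - 8676)*(1/608419) = -8737*1/608419 = -8737/608419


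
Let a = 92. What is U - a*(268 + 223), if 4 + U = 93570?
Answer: 48394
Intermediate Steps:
U = 93566 (U = -4 + 93570 = 93566)
U - a*(268 + 223) = 93566 - 92*(268 + 223) = 93566 - 92*491 = 93566 - 1*45172 = 93566 - 45172 = 48394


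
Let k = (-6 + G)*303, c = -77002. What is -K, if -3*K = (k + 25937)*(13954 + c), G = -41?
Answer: -245803136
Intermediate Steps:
k = -14241 (k = (-6 - 41)*303 = -47*303 = -14241)
K = 245803136 (K = -(-14241 + 25937)*(13954 - 77002)/3 = -11696*(-63048)/3 = -⅓*(-737409408) = 245803136)
-K = -1*245803136 = -245803136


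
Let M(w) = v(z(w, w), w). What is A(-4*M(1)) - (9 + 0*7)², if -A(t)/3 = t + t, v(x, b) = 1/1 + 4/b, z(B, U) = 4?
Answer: 39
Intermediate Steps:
v(x, b) = 1 + 4/b (v(x, b) = 1*1 + 4/b = 1 + 4/b)
M(w) = (4 + w)/w
A(t) = -6*t (A(t) = -3*(t + t) = -6*t)
A(-4*M(1)) - (9 + 0*7)² = -(-24)*(4 + 1)/1 - (9 + 0*7)² = -(-24)*1*5 - (9 + 0)² = -(-24)*5 - 1*9² = -6*(-20) - 1*81 = 120 - 81 = 39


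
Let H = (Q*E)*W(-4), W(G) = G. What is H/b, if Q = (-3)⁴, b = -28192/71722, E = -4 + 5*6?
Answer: 37761633/1762 ≈ 21431.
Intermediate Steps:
E = 26 (E = -4 + 30 = 26)
b = -14096/35861 (b = -28192/71722 = -1*14096/35861 = -14096/35861 ≈ -0.39307)
Q = 81
H = -8424 (H = (81*26)*(-4) = 2106*(-4) = -8424)
H/b = -8424/(-14096/35861) = -8424*(-35861/14096) = 37761633/1762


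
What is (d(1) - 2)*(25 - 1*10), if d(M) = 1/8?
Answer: -225/8 ≈ -28.125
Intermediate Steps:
d(M) = ⅛
(d(1) - 2)*(25 - 1*10) = (⅛ - 2)*(25 - 1*10) = -15*(25 - 10)/8 = -15/8*15 = -225/8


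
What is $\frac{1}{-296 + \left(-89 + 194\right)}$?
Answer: $- \frac{1}{191} \approx -0.0052356$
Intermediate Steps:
$\frac{1}{-296 + \left(-89 + 194\right)} = \frac{1}{-296 + 105} = \frac{1}{-191} = - \frac{1}{191}$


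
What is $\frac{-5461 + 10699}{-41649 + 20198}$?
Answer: $- \frac{5238}{21451} \approx -0.24418$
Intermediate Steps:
$\frac{-5461 + 10699}{-41649 + 20198} = \frac{5238}{-21451} = 5238 \left(- \frac{1}{21451}\right) = - \frac{5238}{21451}$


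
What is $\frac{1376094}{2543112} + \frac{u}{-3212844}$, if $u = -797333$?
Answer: $\frac{2357047687}{2986338498} \approx 0.78928$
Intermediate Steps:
$\frac{1376094}{2543112} + \frac{u}{-3212844} = \frac{1376094}{2543112} - \frac{797333}{-3212844} = 1376094 \cdot \frac{1}{2543112} - - \frac{797333}{3212844} = \frac{12071}{22308} + \frac{797333}{3212844} = \frac{2357047687}{2986338498}$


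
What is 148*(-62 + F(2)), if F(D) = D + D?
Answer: -8584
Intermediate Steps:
F(D) = 2*D
148*(-62 + F(2)) = 148*(-62 + 2*2) = 148*(-62 + 4) = 148*(-58) = -8584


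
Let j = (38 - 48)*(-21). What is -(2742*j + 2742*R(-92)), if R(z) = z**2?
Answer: -23784108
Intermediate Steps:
j = 210 (j = -10*(-21) = 210)
-(2742*j + 2742*R(-92)) = -2742/(1/(210 + (-92)**2)) = -2742/(1/(210 + 8464)) = -2742/(1/8674) = -2742/1/8674 = -2742*8674 = -23784108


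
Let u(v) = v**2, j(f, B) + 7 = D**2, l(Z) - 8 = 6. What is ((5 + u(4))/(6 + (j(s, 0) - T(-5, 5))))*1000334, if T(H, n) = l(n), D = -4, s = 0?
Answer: 21007014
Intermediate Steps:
l(Z) = 14 (l(Z) = 8 + 6 = 14)
T(H, n) = 14
j(f, B) = 9 (j(f, B) = -7 + (-4)**2 = -7 + 16 = 9)
((5 + u(4))/(6 + (j(s, 0) - T(-5, 5))))*1000334 = ((5 + 4**2)/(6 + (9 - 1*14)))*1000334 = ((5 + 16)/(6 + (9 - 14)))*1000334 = (21/(6 - 5))*1000334 = (21/1)*1000334 = (21*1)*1000334 = 21*1000334 = 21007014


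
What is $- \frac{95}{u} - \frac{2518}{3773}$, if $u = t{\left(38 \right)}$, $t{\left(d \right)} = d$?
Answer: $- \frac{23901}{7546} \approx -3.1674$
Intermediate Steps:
$u = 38$
$- \frac{95}{u} - \frac{2518}{3773} = - \frac{95}{38} - \frac{2518}{3773} = \left(-95\right) \frac{1}{38} - \frac{2518}{3773} = - \frac{5}{2} - \frac{2518}{3773} = - \frac{23901}{7546}$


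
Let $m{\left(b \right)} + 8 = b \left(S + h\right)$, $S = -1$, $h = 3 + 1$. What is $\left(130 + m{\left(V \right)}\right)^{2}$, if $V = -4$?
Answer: $12100$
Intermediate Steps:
$h = 4$
$m{\left(b \right)} = -8 + 3 b$ ($m{\left(b \right)} = -8 + b \left(-1 + 4\right) = -8 + b 3 = -8 + 3 b$)
$\left(130 + m{\left(V \right)}\right)^{2} = \left(130 + \left(-8 + 3 \left(-4\right)\right)\right)^{2} = \left(130 - 20\right)^{2} = 110^{2} = 12100$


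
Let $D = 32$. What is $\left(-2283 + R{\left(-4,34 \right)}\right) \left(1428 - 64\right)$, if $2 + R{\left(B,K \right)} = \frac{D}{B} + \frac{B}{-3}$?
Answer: $- \frac{9377500}{3} \approx -3.1258 \cdot 10^{6}$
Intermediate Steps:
$R{\left(B,K \right)} = -2 + \frac{32}{B} - \frac{B}{3}$ ($R{\left(B,K \right)} = -2 + \left(\frac{32}{B} + \frac{B}{-3}\right) = -2 + \left(\frac{32}{B} + B \left(- \frac{1}{3}\right)\right) = -2 - \left(- \frac{32}{B} + \frac{B}{3}\right) = -2 + \frac{32}{B} - \frac{B}{3}$)
$\left(-2283 + R{\left(-4,34 \right)}\right) \left(1428 - 64\right) = \left(-2283 - \left(\frac{2}{3} + 8\right)\right) \left(1428 - 64\right) = \left(-2283 + \left(-2 + 32 \left(- \frac{1}{4}\right) + \frac{4}{3}\right)\right) 1364 = \left(-2283 - \frac{26}{3}\right) 1364 = \left(- \frac{6875}{3}\right) 1364 = - \frac{9377500}{3}$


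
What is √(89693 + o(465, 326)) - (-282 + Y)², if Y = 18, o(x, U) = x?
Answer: -69696 + √90158 ≈ -69396.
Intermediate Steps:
√(89693 + o(465, 326)) - (-282 + Y)² = √(89693 + 465) - (-282 + 18)² = √90158 - 1*(-264)² = √90158 - 1*69696 = √90158 - 69696 = -69696 + √90158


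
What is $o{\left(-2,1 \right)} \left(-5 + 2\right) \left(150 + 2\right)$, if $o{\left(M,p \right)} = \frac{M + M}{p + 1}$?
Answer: $912$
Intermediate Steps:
$o{\left(M,p \right)} = \frac{2 M}{1 + p}$
$o{\left(-2,1 \right)} \left(-5 + 2\right) \left(150 + 2\right) = 2 \left(-2\right) \frac{1}{1 + 1} \left(-5 + 2\right) \left(150 + 2\right) = 2 \left(-2\right) \frac{1}{2} \left(-3\right) 152 = \left(-2\right) \left(-3\right) 152 = 6 \cdot 152 = 912$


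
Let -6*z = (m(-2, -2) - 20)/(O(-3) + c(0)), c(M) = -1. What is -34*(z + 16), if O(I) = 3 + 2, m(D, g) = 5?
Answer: -2261/4 ≈ -565.25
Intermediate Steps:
O(I) = 5
z = 5/8 (z = -(5 - 20)/(6*(5 - 1)) = -(-5)/(2*4) = -⅙*(-15/4) = 5/8 ≈ 0.62500)
-34*(z + 16) = -34*(5/8 + 16) = -34*133/8 = -2261/4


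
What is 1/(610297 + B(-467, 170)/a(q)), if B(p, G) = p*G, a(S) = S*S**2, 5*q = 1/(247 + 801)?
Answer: -1/11422460446749703 ≈ -8.7547e-17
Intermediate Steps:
q = 1/5240 (q = 1/(5*(247 + 801)) = (1/5)/1048 = (1/5)*(1/1048) = 1/5240 ≈ 0.00019084)
a(S) = S**3
B(p, G) = G*p
1/(610297 + B(-467, 170)/a(q)) = 1/(610297 + (170*(-467))/((1/5240)**3)) = 1/(610297 - 79390/1/143877824000) = 1/(610297 - 79390*143877824000) = 1/(610297 - 11422460447360000) = 1/(-11422460446749703) = -1/11422460446749703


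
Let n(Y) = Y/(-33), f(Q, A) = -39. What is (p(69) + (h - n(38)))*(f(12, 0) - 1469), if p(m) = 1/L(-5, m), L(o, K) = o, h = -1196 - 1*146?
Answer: 333679684/165 ≈ 2.0223e+6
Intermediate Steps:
h = -1342 (h = -1196 - 146 = -1342)
n(Y) = -Y/33 (n(Y) = Y*(-1/33) = -Y/33)
p(m) = -1/5 (p(m) = 1/(-5) = -1/5)
(p(69) + (h - n(38)))*(f(12, 0) - 1469) = (-1/5 + (-1342 - (-1)*38/33))*(-39 - 1469) = (-1/5 + (-1342 - 1*(-38/33)))*(-1508) = (-1/5 + (-1342 + 38/33))*(-1508) = (-1/5 - 44248/33)*(-1508) = -221273/165*(-1508) = 333679684/165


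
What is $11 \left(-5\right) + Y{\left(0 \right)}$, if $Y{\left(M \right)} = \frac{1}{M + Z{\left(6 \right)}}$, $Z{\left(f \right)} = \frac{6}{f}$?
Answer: $-54$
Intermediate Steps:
$Y{\left(M \right)} = \frac{1}{1 + M}$ ($Y{\left(M \right)} = \frac{1}{M + \frac{6}{6}} = \frac{1}{M + 6 \cdot \frac{1}{6}} = \frac{1}{M + 1} = \frac{1}{1 + M}$)
$11 \left(-5\right) + Y{\left(0 \right)} = 11 \left(-5\right) + \frac{1}{1 + 0} = -55 + 1^{-1} = -55 + 1 = -54$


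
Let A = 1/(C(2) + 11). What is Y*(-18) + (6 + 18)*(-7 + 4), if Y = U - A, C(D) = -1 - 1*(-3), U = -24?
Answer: 4698/13 ≈ 361.38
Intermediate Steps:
C(D) = 2 (C(D) = -1 + 3 = 2)
A = 1/13 (A = 1/(2 + 11) = 1/13 ≈ 0.076923)
Y = -313/13 (Y = -24 - 1*1/13 = -24 - 1/13 = -313/13 ≈ -24.077)
Y*(-18) + (6 + 18)*(-7 + 4) = -313/13*(-18) + (6 + 18)*(-7 + 4) = 5634/13 + 24*(-3) = 5634/13 - 72 = 4698/13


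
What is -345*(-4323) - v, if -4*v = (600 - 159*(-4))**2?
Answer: 1873359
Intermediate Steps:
v = -381924 (v = -(600 - 159*(-4))**2/4 = -(600 + 636)**2/4 = -1/4*1236**2 = -1/4*1527696 = -381924)
-345*(-4323) - v = -345*(-4323) - 1*(-381924) = 1491435 + 381924 = 1873359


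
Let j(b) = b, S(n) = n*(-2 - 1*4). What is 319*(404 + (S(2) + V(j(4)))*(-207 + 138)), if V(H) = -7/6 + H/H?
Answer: 793353/2 ≈ 3.9668e+5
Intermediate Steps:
S(n) = -6*n (S(n) = n*(-2 - 4) = n*(-6) = -6*n)
V(H) = -1/6 (V(H) = -7*1/6 + 1 = -7/6 + 1 = -1/6)
319*(404 + (S(2) + V(j(4)))*(-207 + 138)) = 319*(404 + (-6*2 - 1/6)*(-207 + 138)) = 319*(404 + (-12 - 1/6)*(-69)) = 319*(404 - 73/6*(-69)) = 319*(404 + 1679/2) = 319*(2487/2) = 793353/2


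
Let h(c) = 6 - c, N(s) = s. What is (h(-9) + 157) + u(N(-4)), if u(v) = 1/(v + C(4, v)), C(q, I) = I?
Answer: 1375/8 ≈ 171.88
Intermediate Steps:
u(v) = 1/(2*v) (u(v) = 1/(v + v) = 1/(2*v))
(h(-9) + 157) + u(N(-4)) = ((6 - 1*(-9)) + 157) + (1/2)/(-4) = ((6 + 9) + 157) + (1/2)*(-1/4) = (15 + 157) - 1/8 = 172 - 1/8 = 1375/8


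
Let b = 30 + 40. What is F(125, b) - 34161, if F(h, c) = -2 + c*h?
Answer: -25413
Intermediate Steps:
b = 70
F(125, b) - 34161 = (-2 + 70*125) - 34161 = (-2 + 8750) - 34161 = 8748 - 34161 = -25413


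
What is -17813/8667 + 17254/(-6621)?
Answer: -89160097/19128069 ≈ -4.6612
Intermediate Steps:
-17813/8667 + 17254/(-6621) = -17813*1/8667 + 17254*(-1/6621) = -17813/8667 - 17254/6621 = -89160097/19128069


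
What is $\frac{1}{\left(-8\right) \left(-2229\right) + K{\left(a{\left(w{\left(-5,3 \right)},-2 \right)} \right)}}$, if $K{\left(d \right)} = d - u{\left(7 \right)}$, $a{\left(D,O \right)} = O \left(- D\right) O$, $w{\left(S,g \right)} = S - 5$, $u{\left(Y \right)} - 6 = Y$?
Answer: $\frac{1}{17859} \approx 5.5994 \cdot 10^{-5}$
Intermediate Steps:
$u{\left(Y \right)} = 6 + Y$
$w{\left(S,g \right)} = -5 + S$
$a{\left(D,O \right)} = - D O^{2}$ ($a{\left(D,O \right)} = - D O O = - D O^{2}$)
$K{\left(d \right)} = -13 + d$ ($K{\left(d \right)} = d - \left(6 + 7\right) = d - 13 = -13 + d$)
$\frac{1}{\left(-8\right) \left(-2229\right) + K{\left(a{\left(w{\left(-5,3 \right)},-2 \right)} \right)}} = \frac{1}{\left(-8\right) \left(-2229\right) - \left(13 + \left(-5 - 5\right) \left(-2\right)^{2}\right)} = \frac{1}{17832 - \left(13 - 40\right)} = \frac{1}{17832 + \left(-13 + 40\right)} = \frac{1}{17832 + 27} = \frac{1}{17859}$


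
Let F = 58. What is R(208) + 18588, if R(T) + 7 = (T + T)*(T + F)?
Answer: 129237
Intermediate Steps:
R(T) = -7 + 2*T*(58 + T) (R(T) = -7 + (T + T)*(T + 58) = -7 + (2*T)*(58 + T) = -7 + 2*T*(58 + T))
R(208) + 18588 = (-7 + 2*208² + 116*208) + 18588 = (-7 + 2*43264 + 24128) + 18588 = (-7 + 86528 + 24128) + 18588 = 110649 + 18588 = 129237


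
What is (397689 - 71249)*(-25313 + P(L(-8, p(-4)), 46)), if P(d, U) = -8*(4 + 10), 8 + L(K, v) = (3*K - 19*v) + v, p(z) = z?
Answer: -8299737000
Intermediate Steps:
L(K, v) = -8 - 18*v + 3*K (L(K, v) = -8 + ((3*K - 19*v) + v) = -8 + ((-19*v + 3*K) + v) = -8 + (-18*v + 3*K) = -8 - 18*v + 3*K)
P(d, U) = -112 (P(d, U) = -8*14 = -112)
(397689 - 71249)*(-25313 + P(L(-8, p(-4)), 46)) = (397689 - 71249)*(-25313 - 112) = 326440*(-25425) = -8299737000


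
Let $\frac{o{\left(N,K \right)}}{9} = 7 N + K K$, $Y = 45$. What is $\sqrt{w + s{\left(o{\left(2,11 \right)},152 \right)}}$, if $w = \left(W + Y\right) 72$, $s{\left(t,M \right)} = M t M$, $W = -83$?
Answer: $12 \sqrt{194921} \approx 5298.0$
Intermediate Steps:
$o{\left(N,K \right)} = 9 K^{2} + 63 N$ ($o{\left(N,K \right)} = 9 \left(7 N + K K\right) = 9 \left(7 N + K^{2}\right) = 9 \left(K^{2} + 7 N\right) = 9 K^{2} + 63 N$)
$s{\left(t,M \right)} = t M^{2}$
$w = -2736$ ($w = \left(-83 + 45\right) 72 = \left(-38\right) 72 = -2736$)
$\sqrt{w + s{\left(o{\left(2,11 \right)},152 \right)}} = \sqrt{-2736 + \left(9 \cdot 11^{2} + 63 \cdot 2\right) 152^{2}} = \sqrt{-2736 + \left(9 \cdot 121 + 126\right) 23104} = \sqrt{-2736 + \left(1089 + 126\right) 23104} = \sqrt{-2736 + 1215 \cdot 23104} = \sqrt{-2736 + 28071360} = \sqrt{28068624} = 12 \sqrt{194921}$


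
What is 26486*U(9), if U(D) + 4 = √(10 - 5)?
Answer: -105944 + 26486*√5 ≈ -46720.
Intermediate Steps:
U(D) = -4 + √5 (U(D) = -4 + √(10 - 5) = -4 + √5)
26486*U(9) = 26486*(-4 + √5) = -105944 + 26486*√5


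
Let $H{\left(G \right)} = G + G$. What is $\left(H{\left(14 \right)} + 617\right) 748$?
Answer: $482460$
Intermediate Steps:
$H{\left(G \right)} = 2 G$
$\left(H{\left(14 \right)} + 617\right) 748 = \left(2 \cdot 14 + 617\right) 748 = \left(28 + 617\right) 748 = 645 \cdot 748 = 482460$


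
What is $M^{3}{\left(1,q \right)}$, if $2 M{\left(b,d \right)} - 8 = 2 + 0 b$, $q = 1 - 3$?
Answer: $125$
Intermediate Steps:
$q = -2$
$M{\left(b,d \right)} = 5$ ($M{\left(b,d \right)} = 4 + \frac{2 + 0 b}{2} = 4 + \frac{2 + 0}{2} = 4 + \frac{1}{2} \cdot 2 = 4 + 1 = 5$)
$M^{3}{\left(1,q \right)} = 5^{3} = 125$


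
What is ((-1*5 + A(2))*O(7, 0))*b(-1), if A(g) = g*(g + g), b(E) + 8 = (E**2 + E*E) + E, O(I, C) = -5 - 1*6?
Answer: 231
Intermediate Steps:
O(I, C) = -11 (O(I, C) = -5 - 6 = -11)
b(E) = -8 + E + 2*E**2 (b(E) = -8 + ((E**2 + E*E) + E) = -8 + ((E**2 + E**2) + E) = -8 + (2*E**2 + E) = -8 + (E + 2*E**2) = -8 + E + 2*E**2)
A(g) = 2*g**2 (A(g) = g*(2*g) = 2*g**2)
((-1*5 + A(2))*O(7, 0))*b(-1) = ((-1*5 + 2*2**2)*(-11))*(-8 - 1 + 2*(-1)**2) = ((-5 + 2*4)*(-11))*(-8 - 1 + 2*1) = ((-5 + 8)*(-11))*(-8 - 1 + 2) = (3*(-11))*(-7) = -33*(-7) = 231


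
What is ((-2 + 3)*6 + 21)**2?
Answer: 729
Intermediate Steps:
((-2 + 3)*6 + 21)**2 = (1*6 + 21)**2 = (6 + 21)**2 = 27**2 = 729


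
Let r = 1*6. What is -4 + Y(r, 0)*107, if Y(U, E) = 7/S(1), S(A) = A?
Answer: 745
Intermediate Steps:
r = 6
Y(U, E) = 7 (Y(U, E) = 7/1 = 7*1 = 7)
-4 + Y(r, 0)*107 = -4 + 7*107 = -4 + 749 = 745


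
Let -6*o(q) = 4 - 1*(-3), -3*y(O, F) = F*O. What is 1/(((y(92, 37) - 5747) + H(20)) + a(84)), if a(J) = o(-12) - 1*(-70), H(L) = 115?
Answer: -6/40187 ≈ -0.00014930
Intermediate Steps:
y(O, F) = -F*O/3
o(q) = -7/6 (o(q) = -(4 - 1*(-3))/6 = -(4 + 3)/6 = -1/6*7 = -7/6)
a(J) = 413/6 (a(J) = -7/6 - 1*(-70) = -7/6 + 70 = 413/6)
1/(((y(92, 37) - 5747) + H(20)) + a(84)) = 1/(((-1/3*37*92 - 5747) + 115) + 413/6) = 1/(((-3404/3 - 5747) + 115) + 413/6) = 1/((-20645/3 + 115) + 413/6) = 1/(-20300/3 + 413/6) = 1/(-40187/6) = -6/40187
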